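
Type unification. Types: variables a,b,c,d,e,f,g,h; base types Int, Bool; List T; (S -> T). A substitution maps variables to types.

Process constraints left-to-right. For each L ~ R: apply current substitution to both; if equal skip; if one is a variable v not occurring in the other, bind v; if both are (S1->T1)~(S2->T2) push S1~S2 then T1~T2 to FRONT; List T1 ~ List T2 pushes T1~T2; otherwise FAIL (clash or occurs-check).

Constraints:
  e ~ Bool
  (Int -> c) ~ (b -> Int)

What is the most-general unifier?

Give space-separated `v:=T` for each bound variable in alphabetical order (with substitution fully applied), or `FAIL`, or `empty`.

Answer: b:=Int c:=Int e:=Bool

Derivation:
step 1: unify e ~ Bool  [subst: {-} | 1 pending]
  bind e := Bool
step 2: unify (Int -> c) ~ (b -> Int)  [subst: {e:=Bool} | 0 pending]
  -> decompose arrow: push Int~b, c~Int
step 3: unify Int ~ b  [subst: {e:=Bool} | 1 pending]
  bind b := Int
step 4: unify c ~ Int  [subst: {e:=Bool, b:=Int} | 0 pending]
  bind c := Int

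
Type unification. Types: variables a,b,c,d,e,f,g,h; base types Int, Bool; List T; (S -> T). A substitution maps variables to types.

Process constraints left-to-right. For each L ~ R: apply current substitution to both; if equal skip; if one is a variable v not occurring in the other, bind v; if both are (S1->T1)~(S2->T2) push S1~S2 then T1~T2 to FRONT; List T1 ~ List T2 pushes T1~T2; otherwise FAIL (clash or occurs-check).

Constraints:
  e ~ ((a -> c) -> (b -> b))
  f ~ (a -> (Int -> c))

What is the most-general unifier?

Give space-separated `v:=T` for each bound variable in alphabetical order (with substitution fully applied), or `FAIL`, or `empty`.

Answer: e:=((a -> c) -> (b -> b)) f:=(a -> (Int -> c))

Derivation:
step 1: unify e ~ ((a -> c) -> (b -> b))  [subst: {-} | 1 pending]
  bind e := ((a -> c) -> (b -> b))
step 2: unify f ~ (a -> (Int -> c))  [subst: {e:=((a -> c) -> (b -> b))} | 0 pending]
  bind f := (a -> (Int -> c))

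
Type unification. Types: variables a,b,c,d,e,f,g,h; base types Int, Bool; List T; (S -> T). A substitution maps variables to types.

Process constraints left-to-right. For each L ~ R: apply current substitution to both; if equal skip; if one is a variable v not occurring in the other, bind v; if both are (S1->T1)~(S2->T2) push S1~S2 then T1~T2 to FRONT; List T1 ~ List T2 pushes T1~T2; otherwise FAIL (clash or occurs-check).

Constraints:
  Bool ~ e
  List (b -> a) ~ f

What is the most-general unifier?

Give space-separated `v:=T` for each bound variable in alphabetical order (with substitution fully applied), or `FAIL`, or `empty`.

step 1: unify Bool ~ e  [subst: {-} | 1 pending]
  bind e := Bool
step 2: unify List (b -> a) ~ f  [subst: {e:=Bool} | 0 pending]
  bind f := List (b -> a)

Answer: e:=Bool f:=List (b -> a)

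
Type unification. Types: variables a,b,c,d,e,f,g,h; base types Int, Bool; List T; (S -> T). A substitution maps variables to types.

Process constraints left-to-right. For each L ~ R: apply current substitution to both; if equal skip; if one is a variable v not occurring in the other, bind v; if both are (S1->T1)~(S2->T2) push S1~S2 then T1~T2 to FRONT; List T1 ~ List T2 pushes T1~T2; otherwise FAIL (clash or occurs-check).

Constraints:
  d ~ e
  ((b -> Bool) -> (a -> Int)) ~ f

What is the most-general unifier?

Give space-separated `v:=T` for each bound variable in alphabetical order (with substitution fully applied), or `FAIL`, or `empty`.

step 1: unify d ~ e  [subst: {-} | 1 pending]
  bind d := e
step 2: unify ((b -> Bool) -> (a -> Int)) ~ f  [subst: {d:=e} | 0 pending]
  bind f := ((b -> Bool) -> (a -> Int))

Answer: d:=e f:=((b -> Bool) -> (a -> Int))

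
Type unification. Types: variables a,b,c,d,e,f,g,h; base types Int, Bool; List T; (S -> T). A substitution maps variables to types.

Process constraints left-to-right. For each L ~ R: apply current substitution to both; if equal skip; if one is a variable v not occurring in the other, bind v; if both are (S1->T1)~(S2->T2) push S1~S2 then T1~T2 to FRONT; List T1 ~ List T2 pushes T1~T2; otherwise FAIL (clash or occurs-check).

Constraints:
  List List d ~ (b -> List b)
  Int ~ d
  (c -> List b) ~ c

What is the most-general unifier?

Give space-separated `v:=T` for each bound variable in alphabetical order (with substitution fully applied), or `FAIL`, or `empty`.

step 1: unify List List d ~ (b -> List b)  [subst: {-} | 2 pending]
  clash: List List d vs (b -> List b)

Answer: FAIL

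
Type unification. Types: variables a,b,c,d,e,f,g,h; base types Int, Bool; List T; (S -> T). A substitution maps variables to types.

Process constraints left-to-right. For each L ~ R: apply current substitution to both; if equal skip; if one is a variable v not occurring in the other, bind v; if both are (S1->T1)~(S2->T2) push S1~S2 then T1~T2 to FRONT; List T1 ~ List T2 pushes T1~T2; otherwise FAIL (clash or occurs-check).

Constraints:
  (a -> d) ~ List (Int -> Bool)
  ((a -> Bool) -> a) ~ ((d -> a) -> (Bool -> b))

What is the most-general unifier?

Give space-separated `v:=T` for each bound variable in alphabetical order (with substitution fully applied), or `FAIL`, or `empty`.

Answer: FAIL

Derivation:
step 1: unify (a -> d) ~ List (Int -> Bool)  [subst: {-} | 1 pending]
  clash: (a -> d) vs List (Int -> Bool)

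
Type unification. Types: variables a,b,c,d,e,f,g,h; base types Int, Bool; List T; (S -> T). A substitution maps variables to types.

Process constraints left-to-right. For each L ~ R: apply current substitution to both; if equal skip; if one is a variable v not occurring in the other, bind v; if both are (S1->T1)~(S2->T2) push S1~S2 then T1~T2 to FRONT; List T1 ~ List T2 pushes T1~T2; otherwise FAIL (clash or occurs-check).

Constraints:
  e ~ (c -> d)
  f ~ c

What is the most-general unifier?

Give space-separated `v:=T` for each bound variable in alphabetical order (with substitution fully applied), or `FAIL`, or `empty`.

step 1: unify e ~ (c -> d)  [subst: {-} | 1 pending]
  bind e := (c -> d)
step 2: unify f ~ c  [subst: {e:=(c -> d)} | 0 pending]
  bind f := c

Answer: e:=(c -> d) f:=c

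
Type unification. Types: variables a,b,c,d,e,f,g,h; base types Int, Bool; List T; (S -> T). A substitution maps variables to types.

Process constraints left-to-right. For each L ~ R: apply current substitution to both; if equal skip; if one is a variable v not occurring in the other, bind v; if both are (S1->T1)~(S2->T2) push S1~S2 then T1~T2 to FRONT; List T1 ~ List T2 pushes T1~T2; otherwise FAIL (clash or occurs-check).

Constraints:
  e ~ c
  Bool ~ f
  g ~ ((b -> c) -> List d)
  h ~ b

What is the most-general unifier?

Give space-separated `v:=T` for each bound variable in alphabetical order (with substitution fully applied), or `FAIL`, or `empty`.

Answer: e:=c f:=Bool g:=((b -> c) -> List d) h:=b

Derivation:
step 1: unify e ~ c  [subst: {-} | 3 pending]
  bind e := c
step 2: unify Bool ~ f  [subst: {e:=c} | 2 pending]
  bind f := Bool
step 3: unify g ~ ((b -> c) -> List d)  [subst: {e:=c, f:=Bool} | 1 pending]
  bind g := ((b -> c) -> List d)
step 4: unify h ~ b  [subst: {e:=c, f:=Bool, g:=((b -> c) -> List d)} | 0 pending]
  bind h := b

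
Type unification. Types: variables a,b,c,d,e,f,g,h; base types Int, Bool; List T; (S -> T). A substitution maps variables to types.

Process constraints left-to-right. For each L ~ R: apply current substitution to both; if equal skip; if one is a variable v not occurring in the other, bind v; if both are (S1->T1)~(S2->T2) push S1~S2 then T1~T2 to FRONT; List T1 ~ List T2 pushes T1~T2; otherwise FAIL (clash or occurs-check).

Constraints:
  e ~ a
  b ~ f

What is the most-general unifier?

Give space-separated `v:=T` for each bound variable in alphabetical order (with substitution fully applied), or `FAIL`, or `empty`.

step 1: unify e ~ a  [subst: {-} | 1 pending]
  bind e := a
step 2: unify b ~ f  [subst: {e:=a} | 0 pending]
  bind b := f

Answer: b:=f e:=a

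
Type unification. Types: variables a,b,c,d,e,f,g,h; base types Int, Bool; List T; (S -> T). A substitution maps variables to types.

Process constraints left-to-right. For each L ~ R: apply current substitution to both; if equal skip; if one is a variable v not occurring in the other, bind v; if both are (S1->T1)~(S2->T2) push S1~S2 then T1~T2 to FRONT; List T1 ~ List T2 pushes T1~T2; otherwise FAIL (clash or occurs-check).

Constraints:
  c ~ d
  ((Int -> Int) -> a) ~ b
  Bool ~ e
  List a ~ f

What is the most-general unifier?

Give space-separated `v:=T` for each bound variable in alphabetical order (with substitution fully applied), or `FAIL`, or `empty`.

Answer: b:=((Int -> Int) -> a) c:=d e:=Bool f:=List a

Derivation:
step 1: unify c ~ d  [subst: {-} | 3 pending]
  bind c := d
step 2: unify ((Int -> Int) -> a) ~ b  [subst: {c:=d} | 2 pending]
  bind b := ((Int -> Int) -> a)
step 3: unify Bool ~ e  [subst: {c:=d, b:=((Int -> Int) -> a)} | 1 pending]
  bind e := Bool
step 4: unify List a ~ f  [subst: {c:=d, b:=((Int -> Int) -> a), e:=Bool} | 0 pending]
  bind f := List a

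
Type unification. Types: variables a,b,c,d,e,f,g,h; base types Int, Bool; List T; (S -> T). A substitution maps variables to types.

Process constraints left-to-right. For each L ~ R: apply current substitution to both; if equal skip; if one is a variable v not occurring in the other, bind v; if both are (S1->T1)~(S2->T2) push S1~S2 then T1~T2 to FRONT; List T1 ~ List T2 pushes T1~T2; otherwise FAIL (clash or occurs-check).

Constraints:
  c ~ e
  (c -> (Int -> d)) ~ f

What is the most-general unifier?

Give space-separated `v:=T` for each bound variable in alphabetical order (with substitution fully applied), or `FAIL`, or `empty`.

step 1: unify c ~ e  [subst: {-} | 1 pending]
  bind c := e
step 2: unify (e -> (Int -> d)) ~ f  [subst: {c:=e} | 0 pending]
  bind f := (e -> (Int -> d))

Answer: c:=e f:=(e -> (Int -> d))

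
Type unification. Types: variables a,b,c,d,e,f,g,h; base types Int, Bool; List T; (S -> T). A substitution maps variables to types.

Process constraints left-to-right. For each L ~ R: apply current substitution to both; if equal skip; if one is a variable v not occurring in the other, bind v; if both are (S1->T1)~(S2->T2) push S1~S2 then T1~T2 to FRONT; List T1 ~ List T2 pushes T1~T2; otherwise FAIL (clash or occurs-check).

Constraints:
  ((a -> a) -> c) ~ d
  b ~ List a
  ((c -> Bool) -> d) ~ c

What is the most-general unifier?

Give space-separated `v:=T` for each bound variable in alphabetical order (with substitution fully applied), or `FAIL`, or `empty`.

step 1: unify ((a -> a) -> c) ~ d  [subst: {-} | 2 pending]
  bind d := ((a -> a) -> c)
step 2: unify b ~ List a  [subst: {d:=((a -> a) -> c)} | 1 pending]
  bind b := List a
step 3: unify ((c -> Bool) -> ((a -> a) -> c)) ~ c  [subst: {d:=((a -> a) -> c), b:=List a} | 0 pending]
  occurs-check fail

Answer: FAIL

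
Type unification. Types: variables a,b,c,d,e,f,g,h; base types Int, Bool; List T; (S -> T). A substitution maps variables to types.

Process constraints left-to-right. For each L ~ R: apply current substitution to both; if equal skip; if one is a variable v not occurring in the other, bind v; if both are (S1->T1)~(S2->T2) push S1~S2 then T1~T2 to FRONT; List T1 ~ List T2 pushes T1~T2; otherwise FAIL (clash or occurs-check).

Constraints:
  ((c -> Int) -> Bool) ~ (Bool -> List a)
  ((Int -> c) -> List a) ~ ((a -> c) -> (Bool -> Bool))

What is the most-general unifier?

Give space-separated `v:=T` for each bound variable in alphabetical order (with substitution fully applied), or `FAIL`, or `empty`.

step 1: unify ((c -> Int) -> Bool) ~ (Bool -> List a)  [subst: {-} | 1 pending]
  -> decompose arrow: push (c -> Int)~Bool, Bool~List a
step 2: unify (c -> Int) ~ Bool  [subst: {-} | 2 pending]
  clash: (c -> Int) vs Bool

Answer: FAIL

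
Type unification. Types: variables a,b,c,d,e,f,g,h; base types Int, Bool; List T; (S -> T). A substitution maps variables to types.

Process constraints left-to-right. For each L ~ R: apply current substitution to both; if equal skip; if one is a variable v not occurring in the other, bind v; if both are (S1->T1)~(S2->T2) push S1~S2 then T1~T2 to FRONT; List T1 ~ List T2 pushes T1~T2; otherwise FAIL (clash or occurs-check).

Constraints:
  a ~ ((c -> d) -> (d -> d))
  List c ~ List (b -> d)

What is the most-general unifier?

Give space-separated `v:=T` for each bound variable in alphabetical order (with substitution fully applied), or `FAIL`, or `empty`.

step 1: unify a ~ ((c -> d) -> (d -> d))  [subst: {-} | 1 pending]
  bind a := ((c -> d) -> (d -> d))
step 2: unify List c ~ List (b -> d)  [subst: {a:=((c -> d) -> (d -> d))} | 0 pending]
  -> decompose List: push c~(b -> d)
step 3: unify c ~ (b -> d)  [subst: {a:=((c -> d) -> (d -> d))} | 0 pending]
  bind c := (b -> d)

Answer: a:=(((b -> d) -> d) -> (d -> d)) c:=(b -> d)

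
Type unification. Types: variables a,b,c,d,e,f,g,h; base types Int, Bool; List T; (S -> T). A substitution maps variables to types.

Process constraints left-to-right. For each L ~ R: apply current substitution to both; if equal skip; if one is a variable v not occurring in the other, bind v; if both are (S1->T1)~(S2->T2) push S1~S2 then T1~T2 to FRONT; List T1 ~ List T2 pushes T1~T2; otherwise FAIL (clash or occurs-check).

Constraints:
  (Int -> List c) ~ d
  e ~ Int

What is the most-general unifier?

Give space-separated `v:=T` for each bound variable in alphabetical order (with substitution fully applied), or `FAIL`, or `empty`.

step 1: unify (Int -> List c) ~ d  [subst: {-} | 1 pending]
  bind d := (Int -> List c)
step 2: unify e ~ Int  [subst: {d:=(Int -> List c)} | 0 pending]
  bind e := Int

Answer: d:=(Int -> List c) e:=Int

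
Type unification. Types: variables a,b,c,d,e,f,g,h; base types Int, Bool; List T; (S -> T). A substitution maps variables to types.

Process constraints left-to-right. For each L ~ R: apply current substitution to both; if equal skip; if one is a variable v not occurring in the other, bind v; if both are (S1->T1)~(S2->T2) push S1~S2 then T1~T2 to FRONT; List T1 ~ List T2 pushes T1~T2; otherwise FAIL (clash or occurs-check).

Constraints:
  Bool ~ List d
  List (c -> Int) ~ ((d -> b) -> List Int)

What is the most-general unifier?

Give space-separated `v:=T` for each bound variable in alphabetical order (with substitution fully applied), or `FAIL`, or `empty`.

step 1: unify Bool ~ List d  [subst: {-} | 1 pending]
  clash: Bool vs List d

Answer: FAIL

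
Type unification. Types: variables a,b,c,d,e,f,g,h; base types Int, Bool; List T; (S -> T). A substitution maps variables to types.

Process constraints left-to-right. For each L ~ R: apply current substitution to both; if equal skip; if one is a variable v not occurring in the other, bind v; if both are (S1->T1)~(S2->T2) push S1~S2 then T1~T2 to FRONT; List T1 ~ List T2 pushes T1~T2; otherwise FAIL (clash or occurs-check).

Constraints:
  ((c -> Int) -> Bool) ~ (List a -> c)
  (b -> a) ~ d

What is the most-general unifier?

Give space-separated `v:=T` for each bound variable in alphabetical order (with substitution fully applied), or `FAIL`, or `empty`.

Answer: FAIL

Derivation:
step 1: unify ((c -> Int) -> Bool) ~ (List a -> c)  [subst: {-} | 1 pending]
  -> decompose arrow: push (c -> Int)~List a, Bool~c
step 2: unify (c -> Int) ~ List a  [subst: {-} | 2 pending]
  clash: (c -> Int) vs List a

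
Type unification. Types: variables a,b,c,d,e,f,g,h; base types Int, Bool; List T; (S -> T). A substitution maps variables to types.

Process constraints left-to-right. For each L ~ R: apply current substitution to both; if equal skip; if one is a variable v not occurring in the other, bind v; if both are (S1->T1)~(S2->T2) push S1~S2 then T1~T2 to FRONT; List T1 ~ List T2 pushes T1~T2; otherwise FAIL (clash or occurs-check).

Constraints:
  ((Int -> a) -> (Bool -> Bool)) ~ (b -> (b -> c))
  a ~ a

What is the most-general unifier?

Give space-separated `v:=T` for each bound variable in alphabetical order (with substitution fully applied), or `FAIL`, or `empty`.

step 1: unify ((Int -> a) -> (Bool -> Bool)) ~ (b -> (b -> c))  [subst: {-} | 1 pending]
  -> decompose arrow: push (Int -> a)~b, (Bool -> Bool)~(b -> c)
step 2: unify (Int -> a) ~ b  [subst: {-} | 2 pending]
  bind b := (Int -> a)
step 3: unify (Bool -> Bool) ~ ((Int -> a) -> c)  [subst: {b:=(Int -> a)} | 1 pending]
  -> decompose arrow: push Bool~(Int -> a), Bool~c
step 4: unify Bool ~ (Int -> a)  [subst: {b:=(Int -> a)} | 2 pending]
  clash: Bool vs (Int -> a)

Answer: FAIL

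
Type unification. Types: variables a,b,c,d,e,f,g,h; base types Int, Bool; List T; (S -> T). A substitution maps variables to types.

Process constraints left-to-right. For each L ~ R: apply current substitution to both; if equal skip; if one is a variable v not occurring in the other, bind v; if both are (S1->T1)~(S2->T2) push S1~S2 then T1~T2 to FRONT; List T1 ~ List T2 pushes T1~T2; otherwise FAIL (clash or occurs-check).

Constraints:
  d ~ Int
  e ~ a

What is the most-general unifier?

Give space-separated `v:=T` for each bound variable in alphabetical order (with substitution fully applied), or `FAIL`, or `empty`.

Answer: d:=Int e:=a

Derivation:
step 1: unify d ~ Int  [subst: {-} | 1 pending]
  bind d := Int
step 2: unify e ~ a  [subst: {d:=Int} | 0 pending]
  bind e := a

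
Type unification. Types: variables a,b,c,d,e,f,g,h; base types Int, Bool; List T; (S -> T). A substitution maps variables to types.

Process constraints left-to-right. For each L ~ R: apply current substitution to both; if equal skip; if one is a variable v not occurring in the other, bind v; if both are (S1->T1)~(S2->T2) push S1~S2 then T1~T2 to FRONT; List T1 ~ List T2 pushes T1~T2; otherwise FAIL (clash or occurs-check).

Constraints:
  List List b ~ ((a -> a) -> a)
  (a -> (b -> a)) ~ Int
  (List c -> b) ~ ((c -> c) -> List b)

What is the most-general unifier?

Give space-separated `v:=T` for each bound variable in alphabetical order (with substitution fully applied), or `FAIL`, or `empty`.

Answer: FAIL

Derivation:
step 1: unify List List b ~ ((a -> a) -> a)  [subst: {-} | 2 pending]
  clash: List List b vs ((a -> a) -> a)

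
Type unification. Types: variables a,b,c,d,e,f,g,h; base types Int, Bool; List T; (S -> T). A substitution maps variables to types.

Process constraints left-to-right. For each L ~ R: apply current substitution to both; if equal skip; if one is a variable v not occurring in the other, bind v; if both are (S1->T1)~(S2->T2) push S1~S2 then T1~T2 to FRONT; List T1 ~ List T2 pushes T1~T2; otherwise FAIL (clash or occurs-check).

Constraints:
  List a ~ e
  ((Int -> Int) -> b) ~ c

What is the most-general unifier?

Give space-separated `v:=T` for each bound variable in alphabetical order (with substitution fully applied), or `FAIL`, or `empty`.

Answer: c:=((Int -> Int) -> b) e:=List a

Derivation:
step 1: unify List a ~ e  [subst: {-} | 1 pending]
  bind e := List a
step 2: unify ((Int -> Int) -> b) ~ c  [subst: {e:=List a} | 0 pending]
  bind c := ((Int -> Int) -> b)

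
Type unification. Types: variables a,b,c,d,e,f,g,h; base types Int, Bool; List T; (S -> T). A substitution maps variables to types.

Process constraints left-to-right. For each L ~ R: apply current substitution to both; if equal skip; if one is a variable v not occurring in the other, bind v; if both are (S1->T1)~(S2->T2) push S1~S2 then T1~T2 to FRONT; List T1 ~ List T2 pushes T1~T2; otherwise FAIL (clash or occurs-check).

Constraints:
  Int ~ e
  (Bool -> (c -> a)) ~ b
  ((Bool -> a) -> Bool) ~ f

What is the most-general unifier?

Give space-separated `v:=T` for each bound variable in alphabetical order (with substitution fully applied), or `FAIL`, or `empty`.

step 1: unify Int ~ e  [subst: {-} | 2 pending]
  bind e := Int
step 2: unify (Bool -> (c -> a)) ~ b  [subst: {e:=Int} | 1 pending]
  bind b := (Bool -> (c -> a))
step 3: unify ((Bool -> a) -> Bool) ~ f  [subst: {e:=Int, b:=(Bool -> (c -> a))} | 0 pending]
  bind f := ((Bool -> a) -> Bool)

Answer: b:=(Bool -> (c -> a)) e:=Int f:=((Bool -> a) -> Bool)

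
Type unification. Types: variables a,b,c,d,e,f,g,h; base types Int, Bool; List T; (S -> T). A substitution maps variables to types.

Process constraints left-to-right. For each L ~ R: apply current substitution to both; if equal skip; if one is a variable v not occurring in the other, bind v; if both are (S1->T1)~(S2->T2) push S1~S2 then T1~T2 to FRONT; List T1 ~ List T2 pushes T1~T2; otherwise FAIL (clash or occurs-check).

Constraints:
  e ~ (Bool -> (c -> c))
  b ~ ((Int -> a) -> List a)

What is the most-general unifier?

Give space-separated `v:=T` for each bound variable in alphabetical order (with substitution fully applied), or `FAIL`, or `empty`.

Answer: b:=((Int -> a) -> List a) e:=(Bool -> (c -> c))

Derivation:
step 1: unify e ~ (Bool -> (c -> c))  [subst: {-} | 1 pending]
  bind e := (Bool -> (c -> c))
step 2: unify b ~ ((Int -> a) -> List a)  [subst: {e:=(Bool -> (c -> c))} | 0 pending]
  bind b := ((Int -> a) -> List a)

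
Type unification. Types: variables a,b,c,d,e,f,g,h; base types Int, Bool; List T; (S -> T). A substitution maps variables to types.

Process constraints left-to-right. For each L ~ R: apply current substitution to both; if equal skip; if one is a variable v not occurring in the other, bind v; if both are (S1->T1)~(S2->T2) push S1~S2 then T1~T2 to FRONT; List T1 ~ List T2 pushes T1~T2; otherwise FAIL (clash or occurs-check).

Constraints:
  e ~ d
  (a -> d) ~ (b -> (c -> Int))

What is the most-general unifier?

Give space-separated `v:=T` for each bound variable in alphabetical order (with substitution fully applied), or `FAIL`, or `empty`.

step 1: unify e ~ d  [subst: {-} | 1 pending]
  bind e := d
step 2: unify (a -> d) ~ (b -> (c -> Int))  [subst: {e:=d} | 0 pending]
  -> decompose arrow: push a~b, d~(c -> Int)
step 3: unify a ~ b  [subst: {e:=d} | 1 pending]
  bind a := b
step 4: unify d ~ (c -> Int)  [subst: {e:=d, a:=b} | 0 pending]
  bind d := (c -> Int)

Answer: a:=b d:=(c -> Int) e:=(c -> Int)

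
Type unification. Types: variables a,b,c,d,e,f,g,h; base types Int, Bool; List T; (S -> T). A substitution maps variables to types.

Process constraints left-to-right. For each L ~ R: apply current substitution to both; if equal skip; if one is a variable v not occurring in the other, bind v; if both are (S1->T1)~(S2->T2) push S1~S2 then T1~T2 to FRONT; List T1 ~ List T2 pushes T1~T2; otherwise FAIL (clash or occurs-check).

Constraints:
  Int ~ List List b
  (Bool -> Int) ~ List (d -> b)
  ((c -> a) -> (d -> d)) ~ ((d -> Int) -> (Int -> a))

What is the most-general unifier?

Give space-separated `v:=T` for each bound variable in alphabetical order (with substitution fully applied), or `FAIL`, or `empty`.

Answer: FAIL

Derivation:
step 1: unify Int ~ List List b  [subst: {-} | 2 pending]
  clash: Int vs List List b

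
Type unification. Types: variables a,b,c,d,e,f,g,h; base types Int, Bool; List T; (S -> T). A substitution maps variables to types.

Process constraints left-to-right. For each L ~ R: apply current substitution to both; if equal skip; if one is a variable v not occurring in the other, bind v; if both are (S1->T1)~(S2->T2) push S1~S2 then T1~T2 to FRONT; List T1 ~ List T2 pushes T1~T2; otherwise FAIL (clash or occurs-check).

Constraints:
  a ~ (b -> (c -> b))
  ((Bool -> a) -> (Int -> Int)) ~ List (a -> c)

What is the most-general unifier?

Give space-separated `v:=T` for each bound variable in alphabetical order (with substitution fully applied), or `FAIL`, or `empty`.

Answer: FAIL

Derivation:
step 1: unify a ~ (b -> (c -> b))  [subst: {-} | 1 pending]
  bind a := (b -> (c -> b))
step 2: unify ((Bool -> (b -> (c -> b))) -> (Int -> Int)) ~ List ((b -> (c -> b)) -> c)  [subst: {a:=(b -> (c -> b))} | 0 pending]
  clash: ((Bool -> (b -> (c -> b))) -> (Int -> Int)) vs List ((b -> (c -> b)) -> c)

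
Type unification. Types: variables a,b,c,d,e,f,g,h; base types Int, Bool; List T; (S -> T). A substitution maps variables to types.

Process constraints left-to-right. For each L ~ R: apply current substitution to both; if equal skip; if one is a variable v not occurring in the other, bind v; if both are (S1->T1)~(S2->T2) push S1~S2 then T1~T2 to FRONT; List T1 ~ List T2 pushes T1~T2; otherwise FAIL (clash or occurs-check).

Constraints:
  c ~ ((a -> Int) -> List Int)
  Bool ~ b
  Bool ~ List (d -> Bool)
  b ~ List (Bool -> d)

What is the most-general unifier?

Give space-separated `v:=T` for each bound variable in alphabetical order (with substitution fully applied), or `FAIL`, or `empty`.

Answer: FAIL

Derivation:
step 1: unify c ~ ((a -> Int) -> List Int)  [subst: {-} | 3 pending]
  bind c := ((a -> Int) -> List Int)
step 2: unify Bool ~ b  [subst: {c:=((a -> Int) -> List Int)} | 2 pending]
  bind b := Bool
step 3: unify Bool ~ List (d -> Bool)  [subst: {c:=((a -> Int) -> List Int), b:=Bool} | 1 pending]
  clash: Bool vs List (d -> Bool)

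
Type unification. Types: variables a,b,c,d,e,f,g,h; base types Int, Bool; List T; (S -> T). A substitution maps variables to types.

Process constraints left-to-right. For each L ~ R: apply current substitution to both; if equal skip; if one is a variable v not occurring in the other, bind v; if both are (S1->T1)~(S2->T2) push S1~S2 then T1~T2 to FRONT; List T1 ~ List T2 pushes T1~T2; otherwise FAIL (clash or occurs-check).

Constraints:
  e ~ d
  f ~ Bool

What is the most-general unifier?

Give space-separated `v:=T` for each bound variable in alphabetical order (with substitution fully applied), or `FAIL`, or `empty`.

step 1: unify e ~ d  [subst: {-} | 1 pending]
  bind e := d
step 2: unify f ~ Bool  [subst: {e:=d} | 0 pending]
  bind f := Bool

Answer: e:=d f:=Bool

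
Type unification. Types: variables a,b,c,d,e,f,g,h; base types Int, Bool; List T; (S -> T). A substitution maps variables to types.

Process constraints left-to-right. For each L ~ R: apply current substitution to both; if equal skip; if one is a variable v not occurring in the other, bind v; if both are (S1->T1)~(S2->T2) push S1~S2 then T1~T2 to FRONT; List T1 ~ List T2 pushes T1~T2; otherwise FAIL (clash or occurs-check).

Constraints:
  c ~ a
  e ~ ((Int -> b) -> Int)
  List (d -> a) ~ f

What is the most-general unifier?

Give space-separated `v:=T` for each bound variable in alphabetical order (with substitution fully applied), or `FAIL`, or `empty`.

step 1: unify c ~ a  [subst: {-} | 2 pending]
  bind c := a
step 2: unify e ~ ((Int -> b) -> Int)  [subst: {c:=a} | 1 pending]
  bind e := ((Int -> b) -> Int)
step 3: unify List (d -> a) ~ f  [subst: {c:=a, e:=((Int -> b) -> Int)} | 0 pending]
  bind f := List (d -> a)

Answer: c:=a e:=((Int -> b) -> Int) f:=List (d -> a)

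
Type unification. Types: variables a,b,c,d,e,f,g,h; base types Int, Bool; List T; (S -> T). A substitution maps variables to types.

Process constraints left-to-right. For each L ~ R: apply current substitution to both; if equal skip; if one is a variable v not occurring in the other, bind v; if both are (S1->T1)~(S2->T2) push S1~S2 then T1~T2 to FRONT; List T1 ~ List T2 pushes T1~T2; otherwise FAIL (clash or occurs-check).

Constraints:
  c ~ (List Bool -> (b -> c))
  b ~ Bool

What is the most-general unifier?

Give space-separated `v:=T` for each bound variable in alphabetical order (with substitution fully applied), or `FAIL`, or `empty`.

Answer: FAIL

Derivation:
step 1: unify c ~ (List Bool -> (b -> c))  [subst: {-} | 1 pending]
  occurs-check fail: c in (List Bool -> (b -> c))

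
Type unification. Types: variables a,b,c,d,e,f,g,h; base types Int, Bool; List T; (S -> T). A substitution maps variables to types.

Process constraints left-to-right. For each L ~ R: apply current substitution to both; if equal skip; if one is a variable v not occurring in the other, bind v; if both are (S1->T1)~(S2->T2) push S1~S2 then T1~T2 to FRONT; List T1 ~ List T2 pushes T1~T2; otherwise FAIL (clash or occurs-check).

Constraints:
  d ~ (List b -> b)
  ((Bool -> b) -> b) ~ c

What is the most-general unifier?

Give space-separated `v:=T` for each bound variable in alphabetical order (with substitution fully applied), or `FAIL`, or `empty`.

step 1: unify d ~ (List b -> b)  [subst: {-} | 1 pending]
  bind d := (List b -> b)
step 2: unify ((Bool -> b) -> b) ~ c  [subst: {d:=(List b -> b)} | 0 pending]
  bind c := ((Bool -> b) -> b)

Answer: c:=((Bool -> b) -> b) d:=(List b -> b)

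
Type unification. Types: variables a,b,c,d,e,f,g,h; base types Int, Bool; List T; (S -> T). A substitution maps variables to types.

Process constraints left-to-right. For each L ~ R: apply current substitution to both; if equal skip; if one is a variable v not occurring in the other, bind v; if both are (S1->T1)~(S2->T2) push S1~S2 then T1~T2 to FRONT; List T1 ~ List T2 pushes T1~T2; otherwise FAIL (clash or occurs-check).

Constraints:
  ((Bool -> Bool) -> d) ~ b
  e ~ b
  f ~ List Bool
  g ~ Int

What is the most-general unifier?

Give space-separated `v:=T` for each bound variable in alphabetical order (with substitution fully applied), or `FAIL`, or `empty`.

step 1: unify ((Bool -> Bool) -> d) ~ b  [subst: {-} | 3 pending]
  bind b := ((Bool -> Bool) -> d)
step 2: unify e ~ ((Bool -> Bool) -> d)  [subst: {b:=((Bool -> Bool) -> d)} | 2 pending]
  bind e := ((Bool -> Bool) -> d)
step 3: unify f ~ List Bool  [subst: {b:=((Bool -> Bool) -> d), e:=((Bool -> Bool) -> d)} | 1 pending]
  bind f := List Bool
step 4: unify g ~ Int  [subst: {b:=((Bool -> Bool) -> d), e:=((Bool -> Bool) -> d), f:=List Bool} | 0 pending]
  bind g := Int

Answer: b:=((Bool -> Bool) -> d) e:=((Bool -> Bool) -> d) f:=List Bool g:=Int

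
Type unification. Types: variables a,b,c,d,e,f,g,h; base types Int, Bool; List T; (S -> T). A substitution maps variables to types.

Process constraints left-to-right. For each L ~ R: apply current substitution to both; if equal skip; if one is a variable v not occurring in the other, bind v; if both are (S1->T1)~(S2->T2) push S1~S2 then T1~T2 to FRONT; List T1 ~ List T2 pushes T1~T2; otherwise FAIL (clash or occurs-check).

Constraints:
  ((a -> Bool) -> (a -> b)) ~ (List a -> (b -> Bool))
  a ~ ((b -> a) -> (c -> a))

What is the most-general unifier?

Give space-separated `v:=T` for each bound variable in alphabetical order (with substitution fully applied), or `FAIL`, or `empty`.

Answer: FAIL

Derivation:
step 1: unify ((a -> Bool) -> (a -> b)) ~ (List a -> (b -> Bool))  [subst: {-} | 1 pending]
  -> decompose arrow: push (a -> Bool)~List a, (a -> b)~(b -> Bool)
step 2: unify (a -> Bool) ~ List a  [subst: {-} | 2 pending]
  clash: (a -> Bool) vs List a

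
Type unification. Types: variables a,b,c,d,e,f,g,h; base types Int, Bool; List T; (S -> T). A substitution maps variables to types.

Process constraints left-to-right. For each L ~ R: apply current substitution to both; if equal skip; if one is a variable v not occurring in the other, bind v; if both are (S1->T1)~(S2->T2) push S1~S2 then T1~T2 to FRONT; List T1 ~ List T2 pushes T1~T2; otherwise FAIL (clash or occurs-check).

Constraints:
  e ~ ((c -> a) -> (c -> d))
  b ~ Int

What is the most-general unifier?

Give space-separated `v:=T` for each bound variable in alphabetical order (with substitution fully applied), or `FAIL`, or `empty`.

Answer: b:=Int e:=((c -> a) -> (c -> d))

Derivation:
step 1: unify e ~ ((c -> a) -> (c -> d))  [subst: {-} | 1 pending]
  bind e := ((c -> a) -> (c -> d))
step 2: unify b ~ Int  [subst: {e:=((c -> a) -> (c -> d))} | 0 pending]
  bind b := Int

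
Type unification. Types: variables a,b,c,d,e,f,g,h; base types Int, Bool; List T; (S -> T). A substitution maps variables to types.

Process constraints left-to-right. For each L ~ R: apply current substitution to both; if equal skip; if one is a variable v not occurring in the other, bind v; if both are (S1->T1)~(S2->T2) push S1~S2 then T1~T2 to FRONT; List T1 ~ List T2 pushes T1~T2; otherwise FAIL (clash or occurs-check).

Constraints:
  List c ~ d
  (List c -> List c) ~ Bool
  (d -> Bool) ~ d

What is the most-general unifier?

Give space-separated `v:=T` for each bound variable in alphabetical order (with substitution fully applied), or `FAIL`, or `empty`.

step 1: unify List c ~ d  [subst: {-} | 2 pending]
  bind d := List c
step 2: unify (List c -> List c) ~ Bool  [subst: {d:=List c} | 1 pending]
  clash: (List c -> List c) vs Bool

Answer: FAIL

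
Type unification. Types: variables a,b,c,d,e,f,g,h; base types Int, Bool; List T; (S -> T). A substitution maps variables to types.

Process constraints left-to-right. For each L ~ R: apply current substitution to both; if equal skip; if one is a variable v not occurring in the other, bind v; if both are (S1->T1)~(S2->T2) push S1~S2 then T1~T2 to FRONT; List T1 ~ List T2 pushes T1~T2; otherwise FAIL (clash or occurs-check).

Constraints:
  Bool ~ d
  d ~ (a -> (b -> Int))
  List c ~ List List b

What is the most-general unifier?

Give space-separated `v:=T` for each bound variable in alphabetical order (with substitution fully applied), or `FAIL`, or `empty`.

Answer: FAIL

Derivation:
step 1: unify Bool ~ d  [subst: {-} | 2 pending]
  bind d := Bool
step 2: unify Bool ~ (a -> (b -> Int))  [subst: {d:=Bool} | 1 pending]
  clash: Bool vs (a -> (b -> Int))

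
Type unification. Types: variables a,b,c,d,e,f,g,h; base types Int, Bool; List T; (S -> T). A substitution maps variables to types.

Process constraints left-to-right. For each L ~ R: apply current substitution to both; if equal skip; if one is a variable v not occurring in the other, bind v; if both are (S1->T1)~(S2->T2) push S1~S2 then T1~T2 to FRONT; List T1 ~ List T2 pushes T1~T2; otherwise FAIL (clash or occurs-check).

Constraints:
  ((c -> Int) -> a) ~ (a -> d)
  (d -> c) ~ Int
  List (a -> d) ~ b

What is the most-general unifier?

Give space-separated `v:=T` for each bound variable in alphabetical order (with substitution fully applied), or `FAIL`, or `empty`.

step 1: unify ((c -> Int) -> a) ~ (a -> d)  [subst: {-} | 2 pending]
  -> decompose arrow: push (c -> Int)~a, a~d
step 2: unify (c -> Int) ~ a  [subst: {-} | 3 pending]
  bind a := (c -> Int)
step 3: unify (c -> Int) ~ d  [subst: {a:=(c -> Int)} | 2 pending]
  bind d := (c -> Int)
step 4: unify ((c -> Int) -> c) ~ Int  [subst: {a:=(c -> Int), d:=(c -> Int)} | 1 pending]
  clash: ((c -> Int) -> c) vs Int

Answer: FAIL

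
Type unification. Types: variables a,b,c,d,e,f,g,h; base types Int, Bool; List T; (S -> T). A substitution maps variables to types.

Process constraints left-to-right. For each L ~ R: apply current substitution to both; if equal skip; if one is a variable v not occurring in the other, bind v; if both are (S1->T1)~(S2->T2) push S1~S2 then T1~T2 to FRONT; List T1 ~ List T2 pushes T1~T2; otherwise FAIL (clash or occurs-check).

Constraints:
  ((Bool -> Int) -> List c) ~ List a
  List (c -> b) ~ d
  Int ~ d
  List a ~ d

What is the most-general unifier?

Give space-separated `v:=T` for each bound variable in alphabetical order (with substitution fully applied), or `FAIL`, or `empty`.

Answer: FAIL

Derivation:
step 1: unify ((Bool -> Int) -> List c) ~ List a  [subst: {-} | 3 pending]
  clash: ((Bool -> Int) -> List c) vs List a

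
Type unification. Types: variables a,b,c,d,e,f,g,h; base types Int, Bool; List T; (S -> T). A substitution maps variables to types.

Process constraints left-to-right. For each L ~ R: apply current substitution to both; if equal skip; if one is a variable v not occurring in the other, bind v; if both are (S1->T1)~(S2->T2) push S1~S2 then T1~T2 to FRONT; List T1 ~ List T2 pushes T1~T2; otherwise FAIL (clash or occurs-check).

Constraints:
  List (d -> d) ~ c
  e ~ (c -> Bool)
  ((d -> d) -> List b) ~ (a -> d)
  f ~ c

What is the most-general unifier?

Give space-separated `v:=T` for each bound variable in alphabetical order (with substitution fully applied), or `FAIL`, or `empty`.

Answer: a:=(List b -> List b) c:=List (List b -> List b) d:=List b e:=(List (List b -> List b) -> Bool) f:=List (List b -> List b)

Derivation:
step 1: unify List (d -> d) ~ c  [subst: {-} | 3 pending]
  bind c := List (d -> d)
step 2: unify e ~ (List (d -> d) -> Bool)  [subst: {c:=List (d -> d)} | 2 pending]
  bind e := (List (d -> d) -> Bool)
step 3: unify ((d -> d) -> List b) ~ (a -> d)  [subst: {c:=List (d -> d), e:=(List (d -> d) -> Bool)} | 1 pending]
  -> decompose arrow: push (d -> d)~a, List b~d
step 4: unify (d -> d) ~ a  [subst: {c:=List (d -> d), e:=(List (d -> d) -> Bool)} | 2 pending]
  bind a := (d -> d)
step 5: unify List b ~ d  [subst: {c:=List (d -> d), e:=(List (d -> d) -> Bool), a:=(d -> d)} | 1 pending]
  bind d := List b
step 6: unify f ~ List (List b -> List b)  [subst: {c:=List (d -> d), e:=(List (d -> d) -> Bool), a:=(d -> d), d:=List b} | 0 pending]
  bind f := List (List b -> List b)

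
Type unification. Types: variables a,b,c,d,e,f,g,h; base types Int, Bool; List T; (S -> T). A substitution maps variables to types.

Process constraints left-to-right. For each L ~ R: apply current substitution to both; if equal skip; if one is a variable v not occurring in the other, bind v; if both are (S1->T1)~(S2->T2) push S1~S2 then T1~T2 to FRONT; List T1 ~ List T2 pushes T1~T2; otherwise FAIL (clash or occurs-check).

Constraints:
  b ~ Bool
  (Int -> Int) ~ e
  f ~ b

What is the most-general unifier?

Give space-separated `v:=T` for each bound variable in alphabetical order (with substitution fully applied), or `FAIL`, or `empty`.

Answer: b:=Bool e:=(Int -> Int) f:=Bool

Derivation:
step 1: unify b ~ Bool  [subst: {-} | 2 pending]
  bind b := Bool
step 2: unify (Int -> Int) ~ e  [subst: {b:=Bool} | 1 pending]
  bind e := (Int -> Int)
step 3: unify f ~ Bool  [subst: {b:=Bool, e:=(Int -> Int)} | 0 pending]
  bind f := Bool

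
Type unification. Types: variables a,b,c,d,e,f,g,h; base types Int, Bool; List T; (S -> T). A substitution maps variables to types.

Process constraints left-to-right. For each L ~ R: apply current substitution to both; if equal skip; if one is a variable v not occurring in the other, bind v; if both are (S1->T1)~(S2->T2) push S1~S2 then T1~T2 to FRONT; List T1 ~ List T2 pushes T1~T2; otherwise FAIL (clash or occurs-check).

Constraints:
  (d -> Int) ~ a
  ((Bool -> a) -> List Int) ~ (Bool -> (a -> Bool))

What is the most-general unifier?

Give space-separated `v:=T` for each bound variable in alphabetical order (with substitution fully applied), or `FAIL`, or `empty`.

Answer: FAIL

Derivation:
step 1: unify (d -> Int) ~ a  [subst: {-} | 1 pending]
  bind a := (d -> Int)
step 2: unify ((Bool -> (d -> Int)) -> List Int) ~ (Bool -> ((d -> Int) -> Bool))  [subst: {a:=(d -> Int)} | 0 pending]
  -> decompose arrow: push (Bool -> (d -> Int))~Bool, List Int~((d -> Int) -> Bool)
step 3: unify (Bool -> (d -> Int)) ~ Bool  [subst: {a:=(d -> Int)} | 1 pending]
  clash: (Bool -> (d -> Int)) vs Bool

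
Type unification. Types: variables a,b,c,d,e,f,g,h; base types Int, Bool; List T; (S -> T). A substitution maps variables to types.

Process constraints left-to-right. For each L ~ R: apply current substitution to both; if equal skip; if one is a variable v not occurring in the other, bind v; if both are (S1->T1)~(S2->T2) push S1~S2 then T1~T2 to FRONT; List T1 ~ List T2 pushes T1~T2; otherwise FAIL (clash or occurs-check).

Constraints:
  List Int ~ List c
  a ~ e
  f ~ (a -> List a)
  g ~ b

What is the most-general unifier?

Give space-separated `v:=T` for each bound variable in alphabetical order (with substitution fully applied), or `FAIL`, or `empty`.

step 1: unify List Int ~ List c  [subst: {-} | 3 pending]
  -> decompose List: push Int~c
step 2: unify Int ~ c  [subst: {-} | 3 pending]
  bind c := Int
step 3: unify a ~ e  [subst: {c:=Int} | 2 pending]
  bind a := e
step 4: unify f ~ (e -> List e)  [subst: {c:=Int, a:=e} | 1 pending]
  bind f := (e -> List e)
step 5: unify g ~ b  [subst: {c:=Int, a:=e, f:=(e -> List e)} | 0 pending]
  bind g := b

Answer: a:=e c:=Int f:=(e -> List e) g:=b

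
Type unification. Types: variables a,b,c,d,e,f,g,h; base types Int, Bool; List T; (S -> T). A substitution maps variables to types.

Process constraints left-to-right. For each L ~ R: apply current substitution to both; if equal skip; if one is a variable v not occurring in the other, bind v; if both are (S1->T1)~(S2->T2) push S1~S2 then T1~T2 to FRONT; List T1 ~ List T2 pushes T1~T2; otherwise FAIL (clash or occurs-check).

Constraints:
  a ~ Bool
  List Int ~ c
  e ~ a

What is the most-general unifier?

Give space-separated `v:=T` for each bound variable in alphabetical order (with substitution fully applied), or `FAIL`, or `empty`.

step 1: unify a ~ Bool  [subst: {-} | 2 pending]
  bind a := Bool
step 2: unify List Int ~ c  [subst: {a:=Bool} | 1 pending]
  bind c := List Int
step 3: unify e ~ Bool  [subst: {a:=Bool, c:=List Int} | 0 pending]
  bind e := Bool

Answer: a:=Bool c:=List Int e:=Bool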